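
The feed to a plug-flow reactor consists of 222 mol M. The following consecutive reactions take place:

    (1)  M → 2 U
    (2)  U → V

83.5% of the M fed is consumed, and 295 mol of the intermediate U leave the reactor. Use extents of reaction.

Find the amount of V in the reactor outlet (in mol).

75.7 mol

Conversion of M: M consumed = 1ξ₁ = 0.835 × 222 → ξ₁ = 185.4 mol.
U balance: n_U = 0 + 2ξ₁ − 1ξ₂ = 295 → ξ₂ = (2·185.4 − 295)/1 = 75.74 mol.
Outlet amounts (n = n₀ + Σ ν·ξ):
  M: 222 − 1(185.4) = 36.63
  U: 0 + 2(185.4) − 1(75.74) = 295
  V: 0 + 1(75.74) = 75.74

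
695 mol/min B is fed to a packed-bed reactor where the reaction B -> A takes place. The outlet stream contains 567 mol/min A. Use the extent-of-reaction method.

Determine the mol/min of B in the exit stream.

128 mol/min

For A: n = n₀ + 1ξ → 567 = 0 + 1ξ, giving ξ = 567 mol/min.
Outlet amounts (n = n₀ + ν ξ):
  B: 695 − 1(567) = 128
  A: 0 + 1(567) = 567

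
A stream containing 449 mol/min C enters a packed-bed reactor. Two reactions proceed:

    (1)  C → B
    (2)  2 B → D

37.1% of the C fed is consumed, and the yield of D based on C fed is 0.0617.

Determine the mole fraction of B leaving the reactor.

Conversion of C: C consumed = 1ξ₁ = 0.371 × 449 → ξ₁ = 166.6 mol/min.
Yield of D: 1ξ₂ / 449 = 0.0617 → ξ₂ = 27.7 mol/min.
Outlet amounts (n = n₀ + Σ ν·ξ):
  C: 449 − 1(166.6) = 282.4
  B: 0 + 1(166.6) − 2(27.7) = 111.2
  D: 0 + 1(27.7) = 27.7
Total out = 421.3 mol/min; y_B = 111.2 / 421.3 = 0.2639.

0.264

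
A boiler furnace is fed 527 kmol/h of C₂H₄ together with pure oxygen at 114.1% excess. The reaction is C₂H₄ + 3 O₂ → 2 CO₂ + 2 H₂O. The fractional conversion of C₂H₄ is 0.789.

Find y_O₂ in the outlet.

0.546

Stoichiometric O₂ = 3 × 527 = 1581 kmol/h; O₂ fed = 1581 × 2.141 = 3385 kmol/h.
Fuel reacted = 0.789 × 527 → ξ = 415.8 kmol/h.
Outlet (n = n₀ + ν ξ):
  C₂H₄: 527 − 1(415.8) = 111.2
  O₂: 3385 − 3(415.8) = 2138
  CO₂: 0 + 2(415.8) = 831.6
  H₂O: 0 + 2(415.8) = 831.6
Total out = 3912 kmol/h; y_O₂ = 2138 / 3912 = 0.5464.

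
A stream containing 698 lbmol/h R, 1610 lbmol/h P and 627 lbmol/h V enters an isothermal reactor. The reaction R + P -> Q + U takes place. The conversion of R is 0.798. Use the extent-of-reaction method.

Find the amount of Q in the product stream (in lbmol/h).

R reacted = 0.798 × 698 = 557 lbmol/h; ν_R = −1, so ξ = 557/1 = 557 lbmol/h.
Outlet amounts (n = n₀ + ν ξ):
  R: 698 − 1(557) = 141
  P: 1610 − 1(557) = 1053
  Q: 0 + 1(557) = 557
  U: 0 + 1(557) = 557
  V: 627 (inert)

557 lbmol/h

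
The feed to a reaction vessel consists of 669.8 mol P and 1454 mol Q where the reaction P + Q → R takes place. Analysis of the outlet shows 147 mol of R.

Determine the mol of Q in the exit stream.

For R: n = n₀ + 1ξ → 147 = 0 + 1ξ, giving ξ = 147 mol.
Outlet amounts (n = n₀ + ν ξ):
  P: 669.8 − 1(147) = 522.8
  Q: 1454 − 1(147) = 1307
  R: 0 + 1(147) = 147

1310 mol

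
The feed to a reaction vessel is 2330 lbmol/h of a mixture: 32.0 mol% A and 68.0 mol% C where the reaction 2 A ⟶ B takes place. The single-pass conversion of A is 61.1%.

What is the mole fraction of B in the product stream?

A reacted = 0.611 × 745.6 = 455.6 lbmol/h; ν_A = −2, so ξ = 455.6/2 = 227.8 lbmol/h.
Outlet amounts (n = n₀ + ν ξ):
  A: 745.6 − 2(227.8) = 290
  B: 0 + 1(227.8) = 227.8
  C: 1584 (inert)
Total out = 2102 lbmol/h; y_B = 227.8 / 2102 = 0.1084.

0.108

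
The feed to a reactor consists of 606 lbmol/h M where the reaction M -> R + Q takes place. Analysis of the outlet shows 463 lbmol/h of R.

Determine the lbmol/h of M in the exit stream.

143 lbmol/h

For R: n = n₀ + 1ξ → 463 = 0 + 1ξ, giving ξ = 463 lbmol/h.
Outlet amounts (n = n₀ + ν ξ):
  M: 606 − 1(463) = 143
  R: 0 + 1(463) = 463
  Q: 0 + 1(463) = 463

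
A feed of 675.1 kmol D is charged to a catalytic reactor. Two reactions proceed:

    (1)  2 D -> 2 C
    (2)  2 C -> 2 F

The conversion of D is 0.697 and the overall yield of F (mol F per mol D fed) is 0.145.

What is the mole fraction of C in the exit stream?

0.552

Conversion of D: D consumed = 2ξ₁ = 0.697 × 675.1 → ξ₁ = 235.3 kmol.
Yield of F: 2ξ₂ / 675.1 = 0.145 → ξ₂ = 48.94 kmol.
Outlet amounts (n = n₀ + Σ ν·ξ):
  D: 675.1 − 2(235.3) = 204.6
  C: 0 + 2(235.3) − 2(48.94) = 372.7
  F: 0 + 2(48.94) = 97.89
Total out = 675.1 kmol; y_C = 372.7 / 675.1 = 0.552.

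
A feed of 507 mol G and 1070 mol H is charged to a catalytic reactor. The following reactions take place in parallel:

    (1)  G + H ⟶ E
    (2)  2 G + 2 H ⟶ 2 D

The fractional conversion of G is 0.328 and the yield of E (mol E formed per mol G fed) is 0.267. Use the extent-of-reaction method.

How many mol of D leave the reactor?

30.9 mol

Yield of E: 1ξ₁ / 507 = 0.267 → ξ₁ = 135.4 mol.
Conversion of G: 1ξ₁ + 2ξ₂ = 0.328 × 507 = 166.3 → ξ₂ = 15.46 mol.
Outlet amounts (n = n₀ + Σ ν·ξ):
  G: 507 − 1(135.4) − 2(15.46) = 340.7
  H: 1070 − 1(135.4) − 2(15.46) = 903.7
  E: 0 + 1(135.4) = 135.4
  D: 0 + 2(15.46) = 30.93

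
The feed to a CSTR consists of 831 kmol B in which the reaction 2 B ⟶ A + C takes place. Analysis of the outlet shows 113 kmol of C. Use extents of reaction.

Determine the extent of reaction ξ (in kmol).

For C: n = n₀ + 1ξ → 113 = 0 + 1ξ, giving ξ = 113 kmol.
Outlet amounts (n = n₀ + ν ξ):
  B: 831 − 2(113) = 605
  A: 0 + 1(113) = 113
  C: 0 + 1(113) = 113

ξ = 113 kmol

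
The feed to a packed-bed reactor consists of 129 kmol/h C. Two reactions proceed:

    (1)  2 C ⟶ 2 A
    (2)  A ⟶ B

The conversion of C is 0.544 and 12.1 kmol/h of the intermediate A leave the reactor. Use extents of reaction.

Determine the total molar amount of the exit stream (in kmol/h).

129 kmol/h

Conversion of C: C consumed = 2ξ₁ = 0.544 × 129 → ξ₁ = 35.09 kmol/h.
A balance: n_A = 0 + 2ξ₁ − 1ξ₂ = 12.1 → ξ₂ = (2·35.09 − 12.1)/1 = 58.08 kmol/h.
Outlet amounts (n = n₀ + Σ ν·ξ):
  C: 129 − 2(35.09) = 58.82
  A: 0 + 2(35.09) − 1(58.08) = 12.1
  B: 0 + 1(58.08) = 58.08
Total out = 58.82 + 12.1 + 58.08 = 129 kmol/h.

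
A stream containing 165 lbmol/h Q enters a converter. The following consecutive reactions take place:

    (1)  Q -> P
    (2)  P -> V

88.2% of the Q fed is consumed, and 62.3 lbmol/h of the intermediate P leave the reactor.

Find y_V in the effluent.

Conversion of Q: Q consumed = 1ξ₁ = 0.882 × 165 → ξ₁ = 145.5 lbmol/h.
P balance: n_P = 0 + 1ξ₁ − 1ξ₂ = 62.3 → ξ₂ = (1·145.5 − 62.3)/1 = 83.23 lbmol/h.
Outlet amounts (n = n₀ + Σ ν·ξ):
  Q: 165 − 1(145.5) = 19.47
  P: 0 + 1(145.5) − 1(83.23) = 62.3
  V: 0 + 1(83.23) = 83.23
Total out = 165 lbmol/h; y_V = 83.23 / 165 = 0.5044.

0.504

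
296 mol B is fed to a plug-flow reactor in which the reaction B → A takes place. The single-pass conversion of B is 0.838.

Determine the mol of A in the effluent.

B reacted = 0.838 × 296 = 248 mol; ν_B = −1, so ξ = 248/1 = 248 mol.
Outlet amounts (n = n₀ + ν ξ):
  B: 296 − 1(248) = 47.95
  A: 0 + 1(248) = 248

248 mol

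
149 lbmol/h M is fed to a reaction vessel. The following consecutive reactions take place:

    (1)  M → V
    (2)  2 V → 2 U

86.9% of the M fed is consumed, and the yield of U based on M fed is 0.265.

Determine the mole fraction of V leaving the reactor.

Conversion of M: M consumed = 1ξ₁ = 0.869 × 149 → ξ₁ = 129.5 lbmol/h.
Yield of U: 2ξ₂ / 149 = 0.265 → ξ₂ = 19.74 lbmol/h.
Outlet amounts (n = n₀ + Σ ν·ξ):
  M: 149 − 1(129.5) = 19.52
  V: 0 + 1(129.5) − 2(19.74) = 90
  U: 0 + 2(19.74) = 39.48
Total out = 149 lbmol/h; y_V = 90 / 149 = 0.604.

0.604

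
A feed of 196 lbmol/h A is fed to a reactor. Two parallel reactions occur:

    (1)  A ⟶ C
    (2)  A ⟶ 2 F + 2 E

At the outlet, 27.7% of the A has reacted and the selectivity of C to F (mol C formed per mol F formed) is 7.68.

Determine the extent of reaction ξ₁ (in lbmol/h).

Conversion of A: A consumed = 0.277 × 196 = 54.29 lbmol/h = 1ξ₁ + 1ξ₂.
Selectivity: 1ξ₁ / (2ξ₂) = 7.68 → ξ₁ = 15.36 ξ₂.
Substitute: (1·15.36 + 1) ξ₂ = 54.29 → ξ₂ = 3.319 lbmol/h, ξ₁ = 50.97 lbmol/h.
Outlet amounts (n = n₀ + Σ ν·ξ):
  A: 196 − 1(50.97) − 1(3.319) = 141.7
  C: 0 + 1(50.97) = 50.97
  F: 0 + 2(3.319) = 6.637
  E: 0 + 2(3.319) = 6.637

ξ₁ = 51 lbmol/h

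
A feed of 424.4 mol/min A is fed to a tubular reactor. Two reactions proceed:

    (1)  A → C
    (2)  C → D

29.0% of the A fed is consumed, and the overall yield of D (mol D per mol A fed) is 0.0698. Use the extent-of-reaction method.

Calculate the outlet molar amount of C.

93.5 mol/min

Conversion of A: A consumed = 1ξ₁ = 0.29 × 424.4 → ξ₁ = 123.1 mol/min.
Yield of D: 1ξ₂ / 424.4 = 0.0698 → ξ₂ = 29.62 mol/min.
Outlet amounts (n = n₀ + Σ ν·ξ):
  A: 424.4 − 1(123.1) = 301.3
  C: 0 + 1(123.1) − 1(29.62) = 93.45
  D: 0 + 1(29.62) = 29.62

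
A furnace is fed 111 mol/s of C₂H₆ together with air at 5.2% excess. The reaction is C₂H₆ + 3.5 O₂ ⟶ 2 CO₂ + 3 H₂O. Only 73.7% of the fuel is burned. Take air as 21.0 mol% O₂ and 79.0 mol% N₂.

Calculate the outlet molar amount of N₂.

Stoichiometric O₂ = 3.5 × 111 = 388.5 mol/s; O₂ fed = 388.5 × 1.052 = 408.7 mol/s.
N₂ fed = 408.7 × 79/21 = 1537 mol/s.
Fuel reacted = 0.737 × 111 → ξ = 81.81 mol/s.
Outlet (n = n₀ + ν ξ):
  C₂H₆: 111 − 1(81.81) = 29.19
  O₂: 408.7 − 3.5(81.81) = 122.4
  N₂: 1537 (inert)
  CO₂: 0 + 2(81.81) = 163.6
  H₂O: 0 + 3(81.81) = 245.4

1540 mol/s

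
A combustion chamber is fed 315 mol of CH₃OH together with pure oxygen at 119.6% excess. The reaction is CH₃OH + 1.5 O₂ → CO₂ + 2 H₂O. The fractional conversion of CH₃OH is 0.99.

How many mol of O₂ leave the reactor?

570 mol

Stoichiometric O₂ = 1.5 × 315 = 472.5 mol; O₂ fed = 472.5 × 2.196 = 1038 mol.
Fuel reacted = 0.99 × 315 → ξ = 311.9 mol.
Outlet (n = n₀ + ν ξ):
  CH₃OH: 315 − 1(311.9) = 3.15
  O₂: 1038 − 1.5(311.9) = 569.8
  CO₂: 0 + 1(311.9) = 311.9
  H₂O: 0 + 2(311.9) = 623.7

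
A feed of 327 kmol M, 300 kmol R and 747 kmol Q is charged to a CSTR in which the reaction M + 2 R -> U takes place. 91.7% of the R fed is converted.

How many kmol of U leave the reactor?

R reacted = 0.917 × 300 = 275.1 kmol; ν_R = −2, so ξ = 275.1/2 = 137.6 kmol.
Outlet amounts (n = n₀ + ν ξ):
  M: 327 − 1(137.6) = 189.4
  R: 300 − 2(137.6) = 24.9
  U: 0 + 1(137.6) = 137.6
  Q: 747 (inert)

138 kmol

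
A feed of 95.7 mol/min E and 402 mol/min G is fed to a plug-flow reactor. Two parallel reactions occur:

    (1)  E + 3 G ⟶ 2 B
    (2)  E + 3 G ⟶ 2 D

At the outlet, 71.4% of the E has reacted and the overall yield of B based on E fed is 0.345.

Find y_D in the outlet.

Yield of B: 2ξ₁ / 95.7 = 0.345 → ξ₁ = 16.51 mol/min.
Conversion of E: 1ξ₁ + 1ξ₂ = 0.714 × 95.7 = 68.33 → ξ₂ = 51.82 mol/min.
Outlet amounts (n = n₀ + Σ ν·ξ):
  E: 95.7 − 1(16.51) − 1(51.82) = 27.37
  G: 402 − 3(16.51) − 3(51.82) = 197
  B: 0 + 2(16.51) = 33.02
  D: 0 + 2(51.82) = 103.6
Total out = 361 mol/min; y_D = 103.6 / 361 = 0.2871.

0.287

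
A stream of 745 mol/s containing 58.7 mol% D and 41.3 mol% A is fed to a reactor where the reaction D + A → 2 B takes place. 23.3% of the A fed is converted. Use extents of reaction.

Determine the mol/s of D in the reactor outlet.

366 mol/s

A reacted = 0.233 × 307.7 = 71.69 mol/s; ν_A = −1, so ξ = 71.69/1 = 71.69 mol/s.
Outlet amounts (n = n₀ + ν ξ):
  D: 437.3 − 1(71.69) = 365.6
  A: 307.7 − 1(71.69) = 236
  B: 0 + 2(71.69) = 143.4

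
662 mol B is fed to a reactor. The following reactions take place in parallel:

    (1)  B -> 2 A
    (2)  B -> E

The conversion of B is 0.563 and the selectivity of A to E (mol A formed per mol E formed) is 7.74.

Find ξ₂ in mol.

Conversion of B: B consumed = 0.563 × 662 = 372.7 mol = 1ξ₁ + 1ξ₂.
Selectivity: 2ξ₁ / (1ξ₂) = 7.74 → ξ₁ = 3.87 ξ₂.
Substitute: (1·3.87 + 1) ξ₂ = 372.7 → ξ₂ = 76.53 mol, ξ₁ = 296.2 mol.
Outlet amounts (n = n₀ + Σ ν·ξ):
  B: 662 − 1(296.2) − 1(76.53) = 289.3
  A: 0 + 2(296.2) = 592.3
  E: 0 + 1(76.53) = 76.53

ξ₂ = 76.5 mol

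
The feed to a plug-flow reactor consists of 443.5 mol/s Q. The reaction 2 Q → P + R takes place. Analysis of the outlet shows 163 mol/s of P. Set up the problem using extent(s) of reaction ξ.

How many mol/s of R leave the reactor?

For P: n = n₀ + 1ξ → 163 = 0 + 1ξ, giving ξ = 163 mol/s.
Outlet amounts (n = n₀ + ν ξ):
  Q: 443.5 − 2(163) = 117.5
  P: 0 + 1(163) = 163
  R: 0 + 1(163) = 163

163 mol/s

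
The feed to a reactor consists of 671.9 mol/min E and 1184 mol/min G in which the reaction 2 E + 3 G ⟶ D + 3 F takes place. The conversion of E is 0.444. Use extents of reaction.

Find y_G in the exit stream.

E reacted = 0.444 × 671.9 = 298.3 mol/min; ν_E = −2, so ξ = 298.3/2 = 149.2 mol/min.
Outlet amounts (n = n₀ + ν ξ):
  E: 671.9 − 2(149.2) = 373.6
  G: 1184 − 3(149.2) = 736.5
  D: 0 + 1(149.2) = 149.2
  F: 0 + 3(149.2) = 447.5
Total out = 1707 mol/min; y_G = 736.5 / 1707 = 0.4315.

0.432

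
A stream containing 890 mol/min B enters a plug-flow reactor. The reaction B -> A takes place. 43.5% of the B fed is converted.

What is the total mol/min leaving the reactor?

B reacted = 0.435 × 890 = 387.1 mol/min; ν_B = −1, so ξ = 387.1/1 = 387.1 mol/min.
Outlet amounts (n = n₀ + ν ξ):
  B: 890 − 1(387.1) = 502.9
  A: 0 + 1(387.1) = 387.1
Total out = 502.9 + 387.1 = 890 mol/min.

890 mol/min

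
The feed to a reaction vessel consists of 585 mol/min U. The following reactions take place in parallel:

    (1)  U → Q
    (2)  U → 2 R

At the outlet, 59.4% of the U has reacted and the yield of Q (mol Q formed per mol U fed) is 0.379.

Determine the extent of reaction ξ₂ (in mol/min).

Yield of Q: 1ξ₁ / 585 = 0.379 → ξ₁ = 221.7 mol/min.
Conversion of U: 1ξ₁ + 1ξ₂ = 0.594 × 585 = 347.5 → ξ₂ = 125.8 mol/min.
Outlet amounts (n = n₀ + Σ ν·ξ):
  U: 585 − 1(221.7) − 1(125.8) = 237.5
  Q: 0 + 1(221.7) = 221.7
  R: 0 + 2(125.8) = 251.6

ξ₂ = 126 mol/min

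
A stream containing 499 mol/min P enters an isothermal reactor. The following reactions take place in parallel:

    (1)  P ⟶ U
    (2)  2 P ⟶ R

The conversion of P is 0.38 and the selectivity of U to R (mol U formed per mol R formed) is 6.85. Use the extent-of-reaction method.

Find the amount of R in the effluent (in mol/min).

21.4 mol/min

Conversion of P: P consumed = 0.38 × 499 = 189.6 mol/min = 1ξ₁ + 2ξ₂.
Selectivity: 1ξ₁ / (1ξ₂) = 6.85 → ξ₁ = 6.85 ξ₂.
Substitute: (1·6.85 + 2) ξ₂ = 189.6 → ξ₂ = 21.43 mol/min, ξ₁ = 146.8 mol/min.
Outlet amounts (n = n₀ + Σ ν·ξ):
  P: 499 − 1(146.8) − 2(21.43) = 309.4
  U: 0 + 1(146.8) = 146.8
  R: 0 + 1(21.43) = 21.43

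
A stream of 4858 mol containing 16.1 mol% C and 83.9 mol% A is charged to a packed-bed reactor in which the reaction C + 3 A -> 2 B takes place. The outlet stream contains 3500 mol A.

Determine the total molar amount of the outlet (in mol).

4470 mol

For A: n = n₀ − 3ξ → 3500 = 4076 − 3ξ, giving ξ = 192 mol.
Outlet amounts (n = n₀ + ν ξ):
  C: 782.1 − 1(192) = 590.2
  A: 4076 − 3(192) = 3500
  B: 0 + 2(192) = 383.9
Total out = 590.2 + 3500 + 383.9 = 4474 mol.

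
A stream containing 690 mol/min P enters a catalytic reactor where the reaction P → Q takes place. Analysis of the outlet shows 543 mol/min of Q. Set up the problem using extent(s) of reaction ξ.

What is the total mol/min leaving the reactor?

For Q: n = n₀ + 1ξ → 543 = 0 + 1ξ, giving ξ = 543 mol/min.
Outlet amounts (n = n₀ + ν ξ):
  P: 690 − 1(543) = 147
  Q: 0 + 1(543) = 543
Total out = 147 + 543 = 690 mol/min.

690 mol/min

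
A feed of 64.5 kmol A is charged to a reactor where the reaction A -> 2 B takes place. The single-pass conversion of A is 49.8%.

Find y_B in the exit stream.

0.665

A reacted = 0.498 × 64.5 = 32.12 kmol; ν_A = −1, so ξ = 32.12/1 = 32.12 kmol.
Outlet amounts (n = n₀ + ν ξ):
  A: 64.5 − 1(32.12) = 32.38
  B: 0 + 2(32.12) = 64.24
Total out = 96.62 kmol; y_B = 64.24 / 96.62 = 0.6649.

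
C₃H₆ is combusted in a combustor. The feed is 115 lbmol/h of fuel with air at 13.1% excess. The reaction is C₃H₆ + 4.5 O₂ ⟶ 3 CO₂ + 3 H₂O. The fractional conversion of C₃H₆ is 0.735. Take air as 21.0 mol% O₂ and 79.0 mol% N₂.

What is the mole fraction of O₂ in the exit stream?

Stoichiometric O₂ = 4.5 × 115 = 517.5 lbmol/h; O₂ fed = 517.5 × 1.131 = 585.3 lbmol/h.
N₂ fed = 585.3 × 79/21 = 2202 lbmol/h.
Fuel reacted = 0.735 × 115 → ξ = 84.52 lbmol/h.
Outlet (n = n₀ + ν ξ):
  C₃H₆: 115 − 1(84.52) = 30.48
  O₂: 585.3 − 4.5(84.52) = 204.9
  N₂: 2202 (inert)
  CO₂: 0 + 3(84.52) = 253.6
  H₂O: 0 + 3(84.52) = 253.6
Total out = 2944 lbmol/h; y_O₂ = 204.9 / 2944 = 0.0696.

0.0696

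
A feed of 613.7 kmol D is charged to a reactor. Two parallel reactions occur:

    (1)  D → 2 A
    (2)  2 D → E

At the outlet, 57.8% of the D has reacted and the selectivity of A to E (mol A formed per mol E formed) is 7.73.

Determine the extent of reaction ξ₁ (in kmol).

ξ₁ = 234 kmol

Conversion of D: D consumed = 0.578 × 613.7 = 354.7 kmol = 1ξ₁ + 2ξ₂.
Selectivity: 2ξ₁ / (1ξ₂) = 7.73 → ξ₁ = 3.865 ξ₂.
Substitute: (1·3.865 + 2) ξ₂ = 354.7 → ξ₂ = 60.48 kmol, ξ₁ = 233.8 kmol.
Outlet amounts (n = n₀ + Σ ν·ξ):
  D: 613.7 − 1(233.8) − 2(60.48) = 259
  A: 0 + 2(233.8) = 467.5
  E: 0 + 1(60.48) = 60.48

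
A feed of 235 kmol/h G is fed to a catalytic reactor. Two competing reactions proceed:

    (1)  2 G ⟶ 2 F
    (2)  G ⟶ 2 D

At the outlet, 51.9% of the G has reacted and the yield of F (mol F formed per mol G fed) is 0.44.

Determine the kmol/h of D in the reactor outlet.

Yield of F: 2ξ₁ / 235 = 0.44 → ξ₁ = 51.7 kmol/h.
Conversion of G: 2ξ₁ + 1ξ₂ = 0.519 × 235 = 122 → ξ₂ = 18.56 kmol/h.
Outlet amounts (n = n₀ + Σ ν·ξ):
  G: 235 − 2(51.7) − 1(18.56) = 113
  F: 0 + 2(51.7) = 103.4
  D: 0 + 2(18.56) = 37.13

37.1 kmol/h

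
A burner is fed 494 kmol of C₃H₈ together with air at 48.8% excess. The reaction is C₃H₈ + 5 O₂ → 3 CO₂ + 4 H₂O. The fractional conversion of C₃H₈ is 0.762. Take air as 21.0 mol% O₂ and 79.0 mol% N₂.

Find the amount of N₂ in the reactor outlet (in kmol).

13800 kmol

Stoichiometric O₂ = 5 × 494 = 2470 kmol; O₂ fed = 2470 × 1.488 = 3675 kmol.
N₂ fed = 3675 × 79/21 = 13830 kmol.
Fuel reacted = 0.762 × 494 → ξ = 376.4 kmol.
Outlet (n = n₀ + ν ξ):
  C₃H₈: 494 − 1(376.4) = 117.6
  O₂: 3675 − 5(376.4) = 1793
  N₂: 13830 (inert)
  CO₂: 0 + 3(376.4) = 1129
  H₂O: 0 + 4(376.4) = 1506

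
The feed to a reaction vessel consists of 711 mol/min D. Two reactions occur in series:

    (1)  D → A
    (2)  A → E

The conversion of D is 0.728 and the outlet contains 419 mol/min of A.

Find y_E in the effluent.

Conversion of D: D consumed = 1ξ₁ = 0.728 × 711 → ξ₁ = 517.6 mol/min.
A balance: n_A = 0 + 1ξ₁ − 1ξ₂ = 419 → ξ₂ = (1·517.6 − 419)/1 = 98.61 mol/min.
Outlet amounts (n = n₀ + Σ ν·ξ):
  D: 711 − 1(517.6) = 193.4
  A: 0 + 1(517.6) − 1(98.61) = 419
  E: 0 + 1(98.61) = 98.61
Total out = 711 mol/min; y_E = 98.61 / 711 = 0.1387.

0.139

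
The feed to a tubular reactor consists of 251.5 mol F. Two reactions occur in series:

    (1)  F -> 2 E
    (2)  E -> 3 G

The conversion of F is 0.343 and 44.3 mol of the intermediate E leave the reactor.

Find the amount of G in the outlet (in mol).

385 mol

Conversion of F: F consumed = 1ξ₁ = 0.343 × 251.5 → ξ₁ = 86.26 mol.
E balance: n_E = 0 + 2ξ₁ − 1ξ₂ = 44.3 → ξ₂ = (2·86.26 − 44.3)/1 = 128.2 mol.
Outlet amounts (n = n₀ + Σ ν·ξ):
  F: 251.5 − 1(86.26) = 165.2
  E: 0 + 2(86.26) − 1(128.2) = 44.3
  G: 0 + 3(128.2) = 384.7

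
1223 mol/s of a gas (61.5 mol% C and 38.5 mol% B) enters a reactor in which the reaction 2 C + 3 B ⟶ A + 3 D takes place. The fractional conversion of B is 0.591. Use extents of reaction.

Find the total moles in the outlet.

B reacted = 0.591 × 470.9 = 278.3 mol/s; ν_B = −3, so ξ = 278.3/3 = 92.76 mol/s.
Outlet amounts (n = n₀ + ν ξ):
  C: 752.1 − 2(92.76) = 566.6
  B: 470.9 − 3(92.76) = 192.6
  A: 0 + 1(92.76) = 92.76
  D: 0 + 3(92.76) = 278.3
Total out = 566.6 + 192.6 + 92.76 + 278.3 = 1130 mol/s.

1130 mol/s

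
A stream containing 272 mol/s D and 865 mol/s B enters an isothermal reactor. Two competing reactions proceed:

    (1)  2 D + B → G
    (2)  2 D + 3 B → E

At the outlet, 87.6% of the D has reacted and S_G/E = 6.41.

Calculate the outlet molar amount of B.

714 mol/s

Conversion of D: D consumed = 0.876 × 272 = 238.3 mol/s = 2ξ₁ + 2ξ₂.
Selectivity: 1ξ₁ / (1ξ₂) = 6.41 → ξ₁ = 6.41 ξ₂.
Substitute: (2·6.41 + 2) ξ₂ = 238.3 → ξ₂ = 16.08 mol/s, ξ₁ = 103.1 mol/s.
Outlet amounts (n = n₀ + Σ ν·ξ):
  D: 272 − 2(103.1) − 2(16.08) = 33.73
  B: 865 − 1(103.1) − 3(16.08) = 713.7
  G: 0 + 1(103.1) = 103.1
  E: 0 + 1(16.08) = 16.08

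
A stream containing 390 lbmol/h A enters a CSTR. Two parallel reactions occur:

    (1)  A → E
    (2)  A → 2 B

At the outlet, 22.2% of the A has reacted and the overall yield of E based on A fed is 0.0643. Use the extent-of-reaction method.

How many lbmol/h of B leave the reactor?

123 lbmol/h

Yield of E: 1ξ₁ / 390 = 0.0643 → ξ₁ = 25.08 lbmol/h.
Conversion of A: 1ξ₁ + 1ξ₂ = 0.222 × 390 = 86.58 → ξ₂ = 61.5 lbmol/h.
Outlet amounts (n = n₀ + Σ ν·ξ):
  A: 390 − 1(25.08) − 1(61.5) = 303.4
  E: 0 + 1(25.08) = 25.08
  B: 0 + 2(61.5) = 123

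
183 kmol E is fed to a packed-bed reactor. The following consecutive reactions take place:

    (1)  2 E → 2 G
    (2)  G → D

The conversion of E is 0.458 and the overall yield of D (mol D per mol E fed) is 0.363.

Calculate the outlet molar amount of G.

Conversion of E: E consumed = 2ξ₁ = 0.458 × 183 → ξ₁ = 41.91 kmol.
Yield of D: 1ξ₂ / 183 = 0.363 → ξ₂ = 66.43 kmol.
Outlet amounts (n = n₀ + Σ ν·ξ):
  E: 183 − 2(41.91) = 99.19
  G: 0 + 2(41.91) − 1(66.43) = 17.39
  D: 0 + 1(66.43) = 66.43

17.4 kmol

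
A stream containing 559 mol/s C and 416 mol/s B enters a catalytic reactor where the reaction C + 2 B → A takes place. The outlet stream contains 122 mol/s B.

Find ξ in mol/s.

ξ = 147 mol/s

For B: n = n₀ − 2ξ → 122 = 416 − 2ξ, giving ξ = 147 mol/s.
Outlet amounts (n = n₀ + ν ξ):
  C: 559 − 1(147) = 412
  B: 416 − 2(147) = 122
  A: 0 + 1(147) = 147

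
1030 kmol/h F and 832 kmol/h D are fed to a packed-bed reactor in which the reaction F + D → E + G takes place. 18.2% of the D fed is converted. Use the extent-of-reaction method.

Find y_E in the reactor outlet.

D reacted = 0.182 × 832 = 151.4 kmol/h; ν_D = −1, so ξ = 151.4/1 = 151.4 kmol/h.
Outlet amounts (n = n₀ + ν ξ):
  F: 1030 − 1(151.4) = 878.6
  D: 832 − 1(151.4) = 680.6
  E: 0 + 1(151.4) = 151.4
  G: 0 + 1(151.4) = 151.4
Total out = 1862 kmol/h; y_E = 151.4 / 1862 = 0.08132.

0.0813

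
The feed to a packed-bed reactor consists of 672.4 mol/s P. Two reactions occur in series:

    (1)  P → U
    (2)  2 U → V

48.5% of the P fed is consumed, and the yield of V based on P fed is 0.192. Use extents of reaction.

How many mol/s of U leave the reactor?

Conversion of P: P consumed = 1ξ₁ = 0.485 × 672.4 → ξ₁ = 326.1 mol/s.
Yield of V: 1ξ₂ / 672.4 = 0.192 → ξ₂ = 129.1 mol/s.
Outlet amounts (n = n₀ + Σ ν·ξ):
  P: 672.4 − 1(326.1) = 346.3
  U: 0 + 1(326.1) − 2(129.1) = 67.91
  V: 0 + 1(129.1) = 129.1

67.9 mol/s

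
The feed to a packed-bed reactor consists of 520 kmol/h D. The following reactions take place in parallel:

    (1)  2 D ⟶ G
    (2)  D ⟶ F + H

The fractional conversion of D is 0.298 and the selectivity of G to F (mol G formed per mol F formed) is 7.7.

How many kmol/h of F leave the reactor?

Conversion of D: D consumed = 0.298 × 520 = 155 kmol/h = 2ξ₁ + 1ξ₂.
Selectivity: 1ξ₁ / (1ξ₂) = 7.7 → ξ₁ = 7.7 ξ₂.
Substitute: (2·7.7 + 1) ξ₂ = 155 → ξ₂ = 9.449 kmol/h, ξ₁ = 72.76 kmol/h.
Outlet amounts (n = n₀ + Σ ν·ξ):
  D: 520 − 2(72.76) − 1(9.449) = 365
  G: 0 + 1(72.76) = 72.76
  F: 0 + 1(9.449) = 9.449
  H: 0 + 1(9.449) = 9.449

9.45 kmol/h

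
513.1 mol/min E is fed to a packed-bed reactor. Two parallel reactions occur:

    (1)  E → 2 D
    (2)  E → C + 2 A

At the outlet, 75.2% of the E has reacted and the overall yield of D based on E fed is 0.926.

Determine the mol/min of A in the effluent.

Yield of D: 2ξ₁ / 513.1 = 0.926 → ξ₁ = 237.6 mol/min.
Conversion of E: 1ξ₁ + 1ξ₂ = 0.752 × 513.1 = 385.9 → ξ₂ = 148.3 mol/min.
Outlet amounts (n = n₀ + Σ ν·ξ):
  E: 513.1 − 1(237.6) − 1(148.3) = 127.2
  D: 0 + 2(237.6) = 475.1
  C: 0 + 1(148.3) = 148.3
  A: 0 + 2(148.3) = 296.6

297 mol/min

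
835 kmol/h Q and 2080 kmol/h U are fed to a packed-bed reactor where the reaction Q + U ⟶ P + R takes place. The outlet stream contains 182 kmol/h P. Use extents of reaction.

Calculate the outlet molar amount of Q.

653 kmol/h

For P: n = n₀ + 1ξ → 182 = 0 + 1ξ, giving ξ = 182 kmol/h.
Outlet amounts (n = n₀ + ν ξ):
  Q: 835 − 1(182) = 653
  U: 2080 − 1(182) = 1898
  P: 0 + 1(182) = 182
  R: 0 + 1(182) = 182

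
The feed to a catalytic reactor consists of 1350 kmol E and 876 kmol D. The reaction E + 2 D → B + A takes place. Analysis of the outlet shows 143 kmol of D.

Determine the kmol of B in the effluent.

For D: n = n₀ − 2ξ → 143 = 876 − 2ξ, giving ξ = 366.5 kmol.
Outlet amounts (n = n₀ + ν ξ):
  E: 1350 − 1(366.5) = 983.5
  D: 876 − 2(366.5) = 143
  B: 0 + 1(366.5) = 366.5
  A: 0 + 1(366.5) = 366.5

366 kmol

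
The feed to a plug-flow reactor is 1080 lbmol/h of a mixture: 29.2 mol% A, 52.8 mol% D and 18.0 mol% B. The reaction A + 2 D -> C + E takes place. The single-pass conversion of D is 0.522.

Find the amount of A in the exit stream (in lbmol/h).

167 lbmol/h

D reacted = 0.522 × 570.2 = 297.7 lbmol/h; ν_D = −2, so ξ = 297.7/2 = 148.8 lbmol/h.
Outlet amounts (n = n₀ + ν ξ):
  A: 315.4 − 1(148.8) = 166.5
  D: 570.2 − 2(148.8) = 272.6
  C: 0 + 1(148.8) = 148.8
  E: 0 + 1(148.8) = 148.8
  B: 194.4 (inert)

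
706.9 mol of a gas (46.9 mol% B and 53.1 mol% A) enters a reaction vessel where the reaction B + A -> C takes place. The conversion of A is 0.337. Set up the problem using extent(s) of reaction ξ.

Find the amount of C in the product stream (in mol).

A reacted = 0.337 × 375.4 = 126.5 mol; ν_A = −1, so ξ = 126.5/1 = 126.5 mol.
Outlet amounts (n = n₀ + ν ξ):
  B: 331.5 − 1(126.5) = 205
  A: 375.4 − 1(126.5) = 248.9
  C: 0 + 1(126.5) = 126.5

126 mol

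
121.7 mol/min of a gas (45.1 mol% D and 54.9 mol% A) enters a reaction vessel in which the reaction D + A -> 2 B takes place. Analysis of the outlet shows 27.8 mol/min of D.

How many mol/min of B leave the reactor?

54.2 mol/min

For D: n = n₀ − 1ξ → 27.8 = 54.89 − 1ξ, giving ξ = 27.09 mol/min.
Outlet amounts (n = n₀ + ν ξ):
  D: 54.89 − 1(27.09) = 27.8
  A: 66.81 − 1(27.09) = 39.73
  B: 0 + 2(27.09) = 54.17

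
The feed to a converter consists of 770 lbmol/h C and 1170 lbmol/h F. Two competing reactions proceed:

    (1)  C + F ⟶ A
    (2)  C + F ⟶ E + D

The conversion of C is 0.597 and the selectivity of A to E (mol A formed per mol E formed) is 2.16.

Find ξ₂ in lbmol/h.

ξ₂ = 145 lbmol/h

Conversion of C: C consumed = 0.597 × 770 = 459.7 lbmol/h = 1ξ₁ + 1ξ₂.
Selectivity: 1ξ₁ / (1ξ₂) = 2.16 → ξ₁ = 2.16 ξ₂.
Substitute: (1·2.16 + 1) ξ₂ = 459.7 → ξ₂ = 145.5 lbmol/h, ξ₁ = 314.2 lbmol/h.
Outlet amounts (n = n₀ + Σ ν·ξ):
  C: 770 − 1(314.2) − 1(145.5) = 310.3
  F: 1170 − 1(314.2) − 1(145.5) = 710.3
  A: 0 + 1(314.2) = 314.2
  E: 0 + 1(145.5) = 145.5
  D: 0 + 1(145.5) = 145.5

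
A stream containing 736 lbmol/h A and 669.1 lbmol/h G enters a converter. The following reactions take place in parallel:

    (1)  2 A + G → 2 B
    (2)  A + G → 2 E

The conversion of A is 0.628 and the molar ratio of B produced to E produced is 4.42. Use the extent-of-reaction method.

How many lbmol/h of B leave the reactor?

415 lbmol/h

Conversion of A: A consumed = 0.628 × 736 = 462.2 lbmol/h = 2ξ₁ + 1ξ₂.
Selectivity: 2ξ₁ / (2ξ₂) = 4.42 → ξ₁ = 4.42 ξ₂.
Substitute: (2·4.42 + 1) ξ₂ = 462.2 → ξ₂ = 46.97 lbmol/h, ξ₁ = 207.6 lbmol/h.
Outlet amounts (n = n₀ + Σ ν·ξ):
  A: 736 − 2(207.6) − 1(46.97) = 273.8
  G: 669.1 − 1(207.6) − 1(46.97) = 414.5
  B: 0 + 2(207.6) = 415.2
  E: 0 + 2(46.97) = 93.94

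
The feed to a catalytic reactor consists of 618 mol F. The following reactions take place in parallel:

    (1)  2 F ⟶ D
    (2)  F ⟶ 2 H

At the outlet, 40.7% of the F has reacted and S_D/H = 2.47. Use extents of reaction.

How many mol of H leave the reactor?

46.2 mol

Conversion of F: F consumed = 0.407 × 618 = 251.5 mol = 2ξ₁ + 1ξ₂.
Selectivity: 1ξ₁ / (2ξ₂) = 2.47 → ξ₁ = 4.94 ξ₂.
Substitute: (2·4.94 + 1) ξ₂ = 251.5 → ξ₂ = 23.12 mol, ξ₁ = 114.2 mol.
Outlet amounts (n = n₀ + Σ ν·ξ):
  F: 618 − 2(114.2) − 1(23.12) = 366.5
  D: 0 + 1(114.2) = 114.2
  H: 0 + 2(23.12) = 46.24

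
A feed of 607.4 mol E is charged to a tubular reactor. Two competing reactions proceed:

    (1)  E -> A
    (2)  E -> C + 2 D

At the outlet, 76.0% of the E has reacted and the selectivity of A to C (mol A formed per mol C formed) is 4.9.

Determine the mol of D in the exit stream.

Conversion of E: E consumed = 0.76 × 607.4 = 461.6 mol = 1ξ₁ + 1ξ₂.
Selectivity: 1ξ₁ / (1ξ₂) = 4.9 → ξ₁ = 4.9 ξ₂.
Substitute: (1·4.9 + 1) ξ₂ = 461.6 → ξ₂ = 78.24 mol, ξ₁ = 383.4 mol.
Outlet amounts (n = n₀ + Σ ν·ξ):
  E: 607.4 − 1(383.4) − 1(78.24) = 145.8
  A: 0 + 1(383.4) = 383.4
  C: 0 + 1(78.24) = 78.24
  D: 0 + 2(78.24) = 156.5

156 mol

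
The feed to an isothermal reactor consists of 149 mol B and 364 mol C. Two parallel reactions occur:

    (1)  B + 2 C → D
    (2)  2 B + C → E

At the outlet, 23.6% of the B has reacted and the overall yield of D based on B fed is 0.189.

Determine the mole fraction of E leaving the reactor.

0.00779

Yield of D: 1ξ₁ / 149 = 0.189 → ξ₁ = 28.16 mol.
Conversion of B: 1ξ₁ + 2ξ₂ = 0.236 × 149 = 35.16 → ξ₂ = 3.502 mol.
Outlet amounts (n = n₀ + Σ ν·ξ):
  B: 149 − 1(28.16) − 2(3.502) = 113.8
  C: 364 − 2(28.16) − 1(3.502) = 304.2
  D: 0 + 1(28.16) = 28.16
  E: 0 + 1(3.502) = 3.502
Total out = 449.7 mol; y_E = 3.502 / 449.7 = 0.007787.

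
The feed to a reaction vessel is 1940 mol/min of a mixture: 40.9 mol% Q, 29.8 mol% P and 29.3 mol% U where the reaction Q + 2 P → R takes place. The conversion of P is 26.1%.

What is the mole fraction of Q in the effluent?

P reacted = 0.261 × 578.1 = 150.9 mol/min; ν_P = −2, so ξ = 150.9/2 = 75.44 mol/min.
Outlet amounts (n = n₀ + ν ξ):
  Q: 793.5 − 1(75.44) = 718
  P: 578.1 − 2(75.44) = 427.2
  R: 0 + 1(75.44) = 75.44
  U: 568.4 (inert)
Total out = 1789 mol/min; y_Q = 718 / 1789 = 0.4013.

0.401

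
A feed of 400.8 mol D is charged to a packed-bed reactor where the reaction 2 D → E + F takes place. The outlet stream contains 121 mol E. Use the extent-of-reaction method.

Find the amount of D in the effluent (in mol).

159 mol

For E: n = n₀ + 1ξ → 121 = 0 + 1ξ, giving ξ = 121 mol.
Outlet amounts (n = n₀ + ν ξ):
  D: 400.8 − 2(121) = 158.8
  E: 0 + 1(121) = 121
  F: 0 + 1(121) = 121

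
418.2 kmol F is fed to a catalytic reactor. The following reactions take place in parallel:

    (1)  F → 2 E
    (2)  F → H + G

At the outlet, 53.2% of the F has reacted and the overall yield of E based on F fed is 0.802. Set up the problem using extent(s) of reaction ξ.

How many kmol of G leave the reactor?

Yield of E: 2ξ₁ / 418.2 = 0.802 → ξ₁ = 167.7 kmol.
Conversion of F: 1ξ₁ + 1ξ₂ = 0.532 × 418.2 = 222.5 → ξ₂ = 54.78 kmol.
Outlet amounts (n = n₀ + Σ ν·ξ):
  F: 418.2 − 1(167.7) − 1(54.78) = 195.7
  E: 0 + 2(167.7) = 335.4
  H: 0 + 1(54.78) = 54.78
  G: 0 + 1(54.78) = 54.78

54.8 kmol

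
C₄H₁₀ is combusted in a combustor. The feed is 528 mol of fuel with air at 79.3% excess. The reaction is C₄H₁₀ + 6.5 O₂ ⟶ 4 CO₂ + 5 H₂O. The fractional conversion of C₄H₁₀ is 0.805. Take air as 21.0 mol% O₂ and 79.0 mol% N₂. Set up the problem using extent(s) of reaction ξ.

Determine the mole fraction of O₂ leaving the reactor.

Stoichiometric O₂ = 6.5 × 528 = 3432 mol; O₂ fed = 3432 × 1.793 = 6154 mol.
N₂ fed = 6154 × 79/21 = 23150 mol.
Fuel reacted = 0.805 × 528 → ξ = 425 mol.
Outlet (n = n₀ + ν ξ):
  C₄H₁₀: 528 − 1(425) = 103
  O₂: 6154 − 6.5(425) = 3391
  N₂: 23150 (inert)
  CO₂: 0 + 4(425) = 1700
  H₂O: 0 + 5(425) = 2125
Total out = 30470 mol; y_O₂ = 3391 / 30470 = 0.1113.

0.111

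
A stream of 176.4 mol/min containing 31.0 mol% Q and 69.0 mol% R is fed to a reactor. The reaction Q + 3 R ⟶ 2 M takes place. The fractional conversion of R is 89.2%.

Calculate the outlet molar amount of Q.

18.5 mol/min

R reacted = 0.892 × 121.7 = 108.6 mol/min; ν_R = −3, so ξ = 108.6/3 = 36.19 mol/min.
Outlet amounts (n = n₀ + ν ξ):
  Q: 54.68 − 1(36.19) = 18.49
  R: 121.7 − 3(36.19) = 13.15
  M: 0 + 2(36.19) = 72.38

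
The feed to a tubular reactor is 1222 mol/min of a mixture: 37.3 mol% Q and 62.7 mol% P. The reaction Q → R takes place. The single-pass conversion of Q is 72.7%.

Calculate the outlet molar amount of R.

331 mol/min

Q reacted = 0.727 × 455.8 = 331.4 mol/min; ν_Q = −1, so ξ = 331.4/1 = 331.4 mol/min.
Outlet amounts (n = n₀ + ν ξ):
  Q: 455.8 − 1(331.4) = 124.4
  R: 0 + 1(331.4) = 331.4
  P: 766.2 (inert)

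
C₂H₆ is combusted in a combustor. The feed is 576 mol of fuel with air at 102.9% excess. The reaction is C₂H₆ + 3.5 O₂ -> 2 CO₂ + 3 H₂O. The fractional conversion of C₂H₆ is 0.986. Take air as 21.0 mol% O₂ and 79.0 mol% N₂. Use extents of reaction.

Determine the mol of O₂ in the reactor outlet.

2100 mol

Stoichiometric O₂ = 3.5 × 576 = 2016 mol; O₂ fed = 2016 × 2.029 = 4090 mol.
N₂ fed = 4090 × 79/21 = 15390 mol.
Fuel reacted = 0.986 × 576 → ξ = 567.9 mol.
Outlet (n = n₀ + ν ξ):
  C₂H₆: 576 − 1(567.9) = 8.064
  O₂: 4090 − 3.5(567.9) = 2103
  N₂: 15390 (inert)
  CO₂: 0 + 2(567.9) = 1136
  H₂O: 0 + 3(567.9) = 1704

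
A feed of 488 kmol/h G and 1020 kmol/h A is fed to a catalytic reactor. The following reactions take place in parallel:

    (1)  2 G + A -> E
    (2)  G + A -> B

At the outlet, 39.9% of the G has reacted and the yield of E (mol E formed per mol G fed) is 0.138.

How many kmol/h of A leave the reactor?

Yield of E: 1ξ₁ / 488 = 0.138 → ξ₁ = 67.34 kmol/h.
Conversion of G: 2ξ₁ + 1ξ₂ = 0.399 × 488 = 194.7 → ξ₂ = 60.02 kmol/h.
Outlet amounts (n = n₀ + Σ ν·ξ):
  G: 488 − 2(67.34) − 1(60.02) = 293.3
  A: 1020 − 1(67.34) − 1(60.02) = 892.6
  E: 0 + 1(67.34) = 67.34
  B: 0 + 1(60.02) = 60.02

893 kmol/h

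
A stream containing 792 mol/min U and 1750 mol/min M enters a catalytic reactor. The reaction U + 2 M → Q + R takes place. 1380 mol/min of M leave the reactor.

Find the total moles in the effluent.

For M: n = n₀ − 2ξ → 1380 = 1750 − 2ξ, giving ξ = 185 mol/min.
Outlet amounts (n = n₀ + ν ξ):
  U: 792 − 1(185) = 607
  M: 1750 − 2(185) = 1380
  Q: 0 + 1(185) = 185
  R: 0 + 1(185) = 185
Total out = 607 + 1380 + 185 + 185 = 2357 mol/min.

2360 mol/min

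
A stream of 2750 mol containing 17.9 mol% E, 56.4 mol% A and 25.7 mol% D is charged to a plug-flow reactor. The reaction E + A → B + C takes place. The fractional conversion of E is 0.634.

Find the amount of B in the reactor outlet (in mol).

312 mol

E reacted = 0.634 × 492.2 = 312.1 mol; ν_E = −1, so ξ = 312.1/1 = 312.1 mol.
Outlet amounts (n = n₀ + ν ξ):
  E: 492.2 − 1(312.1) = 180.2
  A: 1551 − 1(312.1) = 1239
  B: 0 + 1(312.1) = 312.1
  C: 0 + 1(312.1) = 312.1
  D: 706.8 (inert)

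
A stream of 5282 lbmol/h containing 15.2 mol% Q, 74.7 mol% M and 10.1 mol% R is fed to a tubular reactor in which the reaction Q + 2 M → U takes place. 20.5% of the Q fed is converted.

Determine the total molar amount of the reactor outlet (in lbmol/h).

4950 lbmol/h

Q reacted = 0.205 × 802.9 = 164.6 lbmol/h; ν_Q = −1, so ξ = 164.6/1 = 164.6 lbmol/h.
Outlet amounts (n = n₀ + ν ξ):
  Q: 802.9 − 1(164.6) = 638.3
  M: 3946 − 2(164.6) = 3616
  U: 0 + 1(164.6) = 164.6
  R: 533.5 (inert)
Total out = 638.3 + 3616 + 164.6 + 533.5 = 4953 lbmol/h.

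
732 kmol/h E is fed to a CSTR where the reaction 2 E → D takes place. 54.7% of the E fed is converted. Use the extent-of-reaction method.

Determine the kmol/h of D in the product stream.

E reacted = 0.547 × 732 = 400.4 kmol/h; ν_E = −2, so ξ = 400.4/2 = 200.2 kmol/h.
Outlet amounts (n = n₀ + ν ξ):
  E: 732 − 2(200.2) = 331.6
  D: 0 + 1(200.2) = 200.2

200 kmol/h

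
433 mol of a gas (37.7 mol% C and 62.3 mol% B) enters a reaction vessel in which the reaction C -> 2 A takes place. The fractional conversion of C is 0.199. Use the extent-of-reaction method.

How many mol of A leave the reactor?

C reacted = 0.199 × 163.2 = 32.48 mol; ν_C = −1, so ξ = 32.48/1 = 32.48 mol.
Outlet amounts (n = n₀ + ν ξ):
  C: 163.2 − 1(32.48) = 130.8
  A: 0 + 2(32.48) = 64.97
  B: 269.8 (inert)

65 mol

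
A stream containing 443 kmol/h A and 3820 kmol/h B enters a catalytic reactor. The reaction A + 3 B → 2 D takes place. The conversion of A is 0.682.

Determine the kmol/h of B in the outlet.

2910 kmol/h

A reacted = 0.682 × 443 = 302.1 kmol/h; ν_A = −1, so ξ = 302.1/1 = 302.1 kmol/h.
Outlet amounts (n = n₀ + ν ξ):
  A: 443 − 1(302.1) = 140.9
  B: 3820 − 3(302.1) = 2914
  D: 0 + 2(302.1) = 604.3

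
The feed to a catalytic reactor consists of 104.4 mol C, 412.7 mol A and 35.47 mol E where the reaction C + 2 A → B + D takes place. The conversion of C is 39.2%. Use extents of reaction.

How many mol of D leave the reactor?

C reacted = 0.392 × 104.4 = 40.92 mol; ν_C = −1, so ξ = 40.92/1 = 40.92 mol.
Outlet amounts (n = n₀ + ν ξ):
  C: 104.4 − 1(40.92) = 63.48
  A: 412.7 − 2(40.92) = 330.9
  B: 0 + 1(40.92) = 40.92
  D: 0 + 1(40.92) = 40.92
  E: 35.47 (inert)

40.9 mol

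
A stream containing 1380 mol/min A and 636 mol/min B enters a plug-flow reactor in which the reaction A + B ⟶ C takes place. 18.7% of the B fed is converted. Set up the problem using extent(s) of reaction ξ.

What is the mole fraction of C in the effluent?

B reacted = 0.187 × 636 = 118.9 mol/min; ν_B = −1, so ξ = 118.9/1 = 118.9 mol/min.
Outlet amounts (n = n₀ + ν ξ):
  A: 1380 − 1(118.9) = 1261
  B: 636 − 1(118.9) = 517.1
  C: 0 + 1(118.9) = 118.9
Total out = 1897 mol/min; y_C = 118.9 / 1897 = 0.06269.

0.0627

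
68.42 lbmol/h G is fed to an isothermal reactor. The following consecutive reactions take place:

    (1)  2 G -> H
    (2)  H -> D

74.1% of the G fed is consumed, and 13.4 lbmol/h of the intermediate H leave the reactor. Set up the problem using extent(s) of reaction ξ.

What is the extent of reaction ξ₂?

Conversion of G: G consumed = 2ξ₁ = 0.741 × 68.42 → ξ₁ = 25.35 lbmol/h.
H balance: n_H = 0 + 1ξ₁ − 1ξ₂ = 13.4 → ξ₂ = (1·25.35 − 13.4)/1 = 11.95 lbmol/h.
Outlet amounts (n = n₀ + Σ ν·ξ):
  G: 68.42 − 2(25.35) = 17.72
  H: 0 + 1(25.35) − 1(11.95) = 13.4
  D: 0 + 1(11.95) = 11.95

ξ₂ = 11.9 lbmol/h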